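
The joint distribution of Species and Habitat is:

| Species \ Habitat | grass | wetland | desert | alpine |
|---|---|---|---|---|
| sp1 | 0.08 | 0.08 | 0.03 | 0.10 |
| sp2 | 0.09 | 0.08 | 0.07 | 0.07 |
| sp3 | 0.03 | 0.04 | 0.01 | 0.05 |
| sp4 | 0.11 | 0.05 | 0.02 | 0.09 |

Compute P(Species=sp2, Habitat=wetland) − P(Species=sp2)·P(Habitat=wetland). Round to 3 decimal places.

0.003

P(Species=sp2) = 0.09 + 0.08 + 0.07 + 0.07 = 0.31.
P(Habitat=wetland) = 0.08 + 0.08 + 0.04 + 0.05 = 0.25.
P(Species=sp2, Habitat=wetland) − P(Species=sp2)P(Habitat=wetland) = 0.08 − 0.31×0.25 = 0.003.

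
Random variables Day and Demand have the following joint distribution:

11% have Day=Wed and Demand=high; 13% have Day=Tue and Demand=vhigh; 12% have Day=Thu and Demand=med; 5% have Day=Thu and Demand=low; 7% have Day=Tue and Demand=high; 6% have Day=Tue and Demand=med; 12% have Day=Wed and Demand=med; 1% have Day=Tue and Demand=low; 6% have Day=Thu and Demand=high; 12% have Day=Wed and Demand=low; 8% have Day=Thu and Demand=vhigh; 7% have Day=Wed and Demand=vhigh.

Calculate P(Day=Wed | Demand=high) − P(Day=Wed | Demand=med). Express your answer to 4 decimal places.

0.0583

P(Demand=high) = 0.07 + 0.11 + 0.06 = 0.24; P(Day=Wed | Demand=high) = 0.11/0.24 = 0.45833.
P(Demand=med) = 0.06 + 0.12 + 0.12 = 0.30; P(Day=Wed | Demand=med) = 0.12/0.30 = 0.40000.
Difference = 0.0583.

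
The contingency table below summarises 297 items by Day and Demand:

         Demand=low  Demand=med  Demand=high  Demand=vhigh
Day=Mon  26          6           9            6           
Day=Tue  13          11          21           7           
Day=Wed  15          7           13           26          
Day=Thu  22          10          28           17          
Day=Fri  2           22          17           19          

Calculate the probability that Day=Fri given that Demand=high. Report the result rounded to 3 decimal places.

0.193

Total with Demand=high: 9 + 21 + 13 + 28 + 17 = 88.
P(Day=Fri | Demand=high) = 17/88 = 0.193.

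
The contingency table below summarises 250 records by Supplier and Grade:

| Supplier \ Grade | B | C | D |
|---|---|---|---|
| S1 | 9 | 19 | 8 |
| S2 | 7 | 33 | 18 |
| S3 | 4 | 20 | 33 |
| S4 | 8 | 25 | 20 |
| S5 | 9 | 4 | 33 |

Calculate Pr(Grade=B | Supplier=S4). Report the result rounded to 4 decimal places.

0.1509

Total with Supplier=S4: 8 + 25 + 20 = 53.
P(Grade=B | Supplier=S4) = 8/53 = 0.1509.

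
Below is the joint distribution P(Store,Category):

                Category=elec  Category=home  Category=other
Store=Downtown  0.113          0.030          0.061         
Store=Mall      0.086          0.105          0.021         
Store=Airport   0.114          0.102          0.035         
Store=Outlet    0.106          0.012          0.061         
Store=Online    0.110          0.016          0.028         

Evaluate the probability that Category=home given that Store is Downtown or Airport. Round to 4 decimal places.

0.2901

P(Store=Downtown) = 0.113 + 0.030 + 0.061 = 0.204.
P(Store=Airport) = 0.114 + 0.102 + 0.035 = 0.251.
P(Store ∈ {Downtown, Airport}) = 0.204 + 0.251 = 0.455; P(Category=home, Store ∈ {Downtown, Airport}) = 0.030 + 0.102 = 0.132.
P(Category=home | Store ∈ {Downtown, Airport}) = 0.132/0.455 = 0.2901.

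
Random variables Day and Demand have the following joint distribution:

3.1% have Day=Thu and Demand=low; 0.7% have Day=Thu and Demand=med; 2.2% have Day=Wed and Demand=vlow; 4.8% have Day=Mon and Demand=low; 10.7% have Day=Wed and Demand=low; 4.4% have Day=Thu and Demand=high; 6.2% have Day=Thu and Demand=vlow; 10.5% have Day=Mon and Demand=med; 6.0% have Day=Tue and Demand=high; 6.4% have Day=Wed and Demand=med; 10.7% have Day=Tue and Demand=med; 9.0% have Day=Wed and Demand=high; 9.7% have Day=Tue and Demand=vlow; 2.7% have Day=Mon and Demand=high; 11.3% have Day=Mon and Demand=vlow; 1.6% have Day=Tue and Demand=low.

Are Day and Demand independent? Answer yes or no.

P(Day=Wed) = 0.283 and P(Demand=vlow) = 0.294, so their product is 0.08320, but P(Day=Wed, Demand=vlow) = 0.022. Since these differ, Day and Demand are not independent.

no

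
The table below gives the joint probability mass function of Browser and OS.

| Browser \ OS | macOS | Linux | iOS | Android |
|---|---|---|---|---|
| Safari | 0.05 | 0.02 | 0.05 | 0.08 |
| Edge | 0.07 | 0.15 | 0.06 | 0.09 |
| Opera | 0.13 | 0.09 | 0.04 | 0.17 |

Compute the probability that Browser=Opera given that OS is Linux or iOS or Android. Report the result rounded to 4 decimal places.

P(OS=Linux) = 0.02 + 0.15 + 0.09 = 0.26.
P(OS=iOS) = 0.05 + 0.06 + 0.04 = 0.15.
P(OS=Android) = 0.08 + 0.09 + 0.17 = 0.34.
P(OS ∈ {Linux, iOS, Android}) = 0.26 + 0.15 + 0.34 = 0.75; P(Browser=Opera, OS ∈ {Linux, iOS, Android}) = 0.09 + 0.04 + 0.17 = 0.30.
P(Browser=Opera | OS ∈ {Linux, iOS, Android}) = 0.30/0.75 = 0.4000.

0.4000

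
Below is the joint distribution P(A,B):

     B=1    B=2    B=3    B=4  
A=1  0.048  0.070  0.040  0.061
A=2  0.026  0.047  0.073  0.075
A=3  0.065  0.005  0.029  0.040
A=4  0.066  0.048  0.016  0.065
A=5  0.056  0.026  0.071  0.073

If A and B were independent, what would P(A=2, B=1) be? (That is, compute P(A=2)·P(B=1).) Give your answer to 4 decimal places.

0.0577

P(A=2) = 0.026 + 0.047 + 0.073 + 0.075 = 0.221.
P(B=1) = 0.048 + 0.026 + 0.065 + 0.066 + 0.056 = 0.261.
Product: 0.221 × 0.261 = 0.0577.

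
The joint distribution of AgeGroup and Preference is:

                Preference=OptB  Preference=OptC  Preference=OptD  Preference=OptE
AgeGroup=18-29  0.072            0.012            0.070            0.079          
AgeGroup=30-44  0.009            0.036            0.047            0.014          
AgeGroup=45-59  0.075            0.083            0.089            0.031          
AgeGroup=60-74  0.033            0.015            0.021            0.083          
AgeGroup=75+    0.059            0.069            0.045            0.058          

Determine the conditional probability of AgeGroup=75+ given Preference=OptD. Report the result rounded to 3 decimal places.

P(Preference=OptD) = 0.070 + 0.047 + 0.089 + 0.021 + 0.045 = 0.272.
P(AgeGroup=75+ | Preference=OptD) = 0.045/0.272 = 0.165.

0.165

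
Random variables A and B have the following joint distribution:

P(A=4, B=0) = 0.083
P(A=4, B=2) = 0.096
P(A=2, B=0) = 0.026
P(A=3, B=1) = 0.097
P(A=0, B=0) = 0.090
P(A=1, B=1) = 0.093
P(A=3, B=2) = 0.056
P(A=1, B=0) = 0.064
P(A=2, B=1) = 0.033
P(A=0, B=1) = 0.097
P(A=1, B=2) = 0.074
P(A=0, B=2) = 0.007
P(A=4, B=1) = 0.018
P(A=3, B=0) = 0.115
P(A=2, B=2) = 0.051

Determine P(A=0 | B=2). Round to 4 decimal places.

P(B=2) = 0.007 + 0.074 + 0.051 + 0.056 + 0.096 = 0.284.
P(A=0 | B=2) = 0.007/0.284 = 0.0246.

0.0246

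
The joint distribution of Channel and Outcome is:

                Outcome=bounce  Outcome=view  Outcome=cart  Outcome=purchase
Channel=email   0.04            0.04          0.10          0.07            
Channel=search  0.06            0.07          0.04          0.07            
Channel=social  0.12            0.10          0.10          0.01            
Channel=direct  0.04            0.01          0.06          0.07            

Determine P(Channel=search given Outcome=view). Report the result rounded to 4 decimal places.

P(Outcome=view) = 0.04 + 0.07 + 0.10 + 0.01 = 0.22.
P(Channel=search | Outcome=view) = 0.07/0.22 = 0.3182.

0.3182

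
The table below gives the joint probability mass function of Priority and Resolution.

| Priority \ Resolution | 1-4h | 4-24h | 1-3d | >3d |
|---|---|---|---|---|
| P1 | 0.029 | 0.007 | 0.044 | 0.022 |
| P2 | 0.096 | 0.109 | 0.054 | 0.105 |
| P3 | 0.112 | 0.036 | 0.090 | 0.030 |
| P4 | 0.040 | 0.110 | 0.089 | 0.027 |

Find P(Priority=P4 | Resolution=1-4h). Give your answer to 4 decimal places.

P(Resolution=1-4h) = 0.029 + 0.096 + 0.112 + 0.040 = 0.277.
P(Priority=P4 | Resolution=1-4h) = 0.040/0.277 = 0.1444.

0.1444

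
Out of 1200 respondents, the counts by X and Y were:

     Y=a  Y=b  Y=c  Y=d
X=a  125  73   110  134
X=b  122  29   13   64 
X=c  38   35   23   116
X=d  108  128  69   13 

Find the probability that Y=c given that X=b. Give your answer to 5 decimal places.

Total with X=b: 122 + 29 + 13 + 64 = 228.
P(Y=c | X=b) = 13/228 = 0.05702.

0.05702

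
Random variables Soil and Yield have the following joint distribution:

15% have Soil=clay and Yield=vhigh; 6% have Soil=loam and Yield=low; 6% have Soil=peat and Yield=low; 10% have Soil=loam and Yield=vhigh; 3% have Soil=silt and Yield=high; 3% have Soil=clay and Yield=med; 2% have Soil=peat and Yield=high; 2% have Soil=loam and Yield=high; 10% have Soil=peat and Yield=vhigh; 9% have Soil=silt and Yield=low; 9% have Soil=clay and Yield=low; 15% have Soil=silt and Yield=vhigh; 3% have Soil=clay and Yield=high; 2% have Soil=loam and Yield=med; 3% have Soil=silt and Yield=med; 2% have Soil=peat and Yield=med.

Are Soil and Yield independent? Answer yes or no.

Every cell satisfies P(Soil,Yield) = P(Soil)·P(Yield). For instance P(Soil=clay) = 0.30, P(Yield=med) = 0.10, and 0.30×0.10 = 0.03 matches the joint entry. So Soil and Yield are independent.

yes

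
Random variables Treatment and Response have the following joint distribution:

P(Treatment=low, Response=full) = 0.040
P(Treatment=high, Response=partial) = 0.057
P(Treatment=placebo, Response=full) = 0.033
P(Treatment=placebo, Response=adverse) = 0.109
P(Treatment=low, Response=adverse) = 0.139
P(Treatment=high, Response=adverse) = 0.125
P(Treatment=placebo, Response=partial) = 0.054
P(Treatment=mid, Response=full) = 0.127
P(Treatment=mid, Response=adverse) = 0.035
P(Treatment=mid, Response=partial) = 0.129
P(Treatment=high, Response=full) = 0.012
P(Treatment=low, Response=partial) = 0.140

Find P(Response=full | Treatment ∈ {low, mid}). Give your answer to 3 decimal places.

P(Treatment=low) = 0.140 + 0.040 + 0.139 = 0.319.
P(Treatment=mid) = 0.129 + 0.127 + 0.035 = 0.291.
P(Treatment ∈ {low, mid}) = 0.319 + 0.291 = 0.610; P(Response=full, Treatment ∈ {low, mid}) = 0.040 + 0.127 = 0.167.
P(Response=full | Treatment ∈ {low, mid}) = 0.167/0.610 = 0.274.

0.274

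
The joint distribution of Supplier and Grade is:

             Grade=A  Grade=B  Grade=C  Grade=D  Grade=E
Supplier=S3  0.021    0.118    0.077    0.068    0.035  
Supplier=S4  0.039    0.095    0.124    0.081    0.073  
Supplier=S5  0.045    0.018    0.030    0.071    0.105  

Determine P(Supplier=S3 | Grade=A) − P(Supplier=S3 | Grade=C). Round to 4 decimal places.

P(Grade=A) = 0.021 + 0.039 + 0.045 = 0.105; P(Supplier=S3 | Grade=A) = 0.021/0.105 = 0.20000.
P(Grade=C) = 0.077 + 0.124 + 0.030 = 0.231; P(Supplier=S3 | Grade=C) = 0.077/0.231 = 0.33333.
Difference = -0.1333.

-0.1333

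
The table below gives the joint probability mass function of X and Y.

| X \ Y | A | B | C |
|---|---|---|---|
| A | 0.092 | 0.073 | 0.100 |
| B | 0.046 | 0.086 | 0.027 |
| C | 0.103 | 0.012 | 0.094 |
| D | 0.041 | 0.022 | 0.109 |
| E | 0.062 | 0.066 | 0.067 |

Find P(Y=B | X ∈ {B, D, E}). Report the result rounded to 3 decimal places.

0.331

P(X=B) = 0.046 + 0.086 + 0.027 = 0.159.
P(X=D) = 0.041 + 0.022 + 0.109 = 0.172.
P(X=E) = 0.062 + 0.066 + 0.067 = 0.195.
P(X ∈ {B, D, E}) = 0.159 + 0.172 + 0.195 = 0.526; P(Y=B, X ∈ {B, D, E}) = 0.086 + 0.022 + 0.066 = 0.174.
P(Y=B | X ∈ {B, D, E}) = 0.174/0.526 = 0.331.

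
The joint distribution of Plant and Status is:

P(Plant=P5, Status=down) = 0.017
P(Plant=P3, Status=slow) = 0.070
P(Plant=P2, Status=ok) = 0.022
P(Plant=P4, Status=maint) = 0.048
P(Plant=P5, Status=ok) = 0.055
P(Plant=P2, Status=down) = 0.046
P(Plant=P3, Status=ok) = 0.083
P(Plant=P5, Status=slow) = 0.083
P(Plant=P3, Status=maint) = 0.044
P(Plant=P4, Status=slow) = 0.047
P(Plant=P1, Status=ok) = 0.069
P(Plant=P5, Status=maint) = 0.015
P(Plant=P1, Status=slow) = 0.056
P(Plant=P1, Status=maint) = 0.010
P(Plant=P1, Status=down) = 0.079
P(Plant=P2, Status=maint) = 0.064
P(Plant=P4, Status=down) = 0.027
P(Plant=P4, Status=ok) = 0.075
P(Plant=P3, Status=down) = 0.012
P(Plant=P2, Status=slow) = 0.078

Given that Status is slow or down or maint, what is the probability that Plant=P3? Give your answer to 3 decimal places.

0.181

P(Status=slow) = 0.056 + 0.078 + 0.070 + 0.047 + 0.083 = 0.334.
P(Status=down) = 0.079 + 0.046 + 0.012 + 0.027 + 0.017 = 0.181.
P(Status=maint) = 0.010 + 0.064 + 0.044 + 0.048 + 0.015 = 0.181.
P(Status ∈ {slow, down, maint}) = 0.334 + 0.181 + 0.181 = 0.696; P(Plant=P3, Status ∈ {slow, down, maint}) = 0.070 + 0.012 + 0.044 = 0.126.
P(Plant=P3 | Status ∈ {slow, down, maint}) = 0.126/0.696 = 0.181.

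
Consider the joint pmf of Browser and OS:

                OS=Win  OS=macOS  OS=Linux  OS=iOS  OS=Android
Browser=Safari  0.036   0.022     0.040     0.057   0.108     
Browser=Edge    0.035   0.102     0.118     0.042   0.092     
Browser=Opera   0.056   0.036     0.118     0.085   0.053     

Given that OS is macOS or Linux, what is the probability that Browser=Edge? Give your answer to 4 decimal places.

0.5046

P(OS=macOS) = 0.022 + 0.102 + 0.036 = 0.160.
P(OS=Linux) = 0.040 + 0.118 + 0.118 = 0.276.
P(OS ∈ {macOS, Linux}) = 0.160 + 0.276 = 0.436; P(Browser=Edge, OS ∈ {macOS, Linux}) = 0.102 + 0.118 = 0.220.
P(Browser=Edge | OS ∈ {macOS, Linux}) = 0.220/0.436 = 0.5046.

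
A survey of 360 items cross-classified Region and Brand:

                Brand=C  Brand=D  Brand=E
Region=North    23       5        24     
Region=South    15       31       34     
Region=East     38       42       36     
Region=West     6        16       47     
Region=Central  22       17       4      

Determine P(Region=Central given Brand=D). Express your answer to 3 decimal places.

Total with Brand=D: 5 + 31 + 42 + 16 + 17 = 111.
P(Region=Central | Brand=D) = 17/111 = 0.153.

0.153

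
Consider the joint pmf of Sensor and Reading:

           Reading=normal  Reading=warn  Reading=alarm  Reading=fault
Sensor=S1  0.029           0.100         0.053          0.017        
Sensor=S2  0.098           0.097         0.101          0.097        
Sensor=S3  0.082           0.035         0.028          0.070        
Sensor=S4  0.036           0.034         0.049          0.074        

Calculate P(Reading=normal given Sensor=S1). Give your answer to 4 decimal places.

P(Sensor=S1) = 0.029 + 0.100 + 0.053 + 0.017 = 0.199.
P(Reading=normal | Sensor=S1) = 0.029/0.199 = 0.1457.

0.1457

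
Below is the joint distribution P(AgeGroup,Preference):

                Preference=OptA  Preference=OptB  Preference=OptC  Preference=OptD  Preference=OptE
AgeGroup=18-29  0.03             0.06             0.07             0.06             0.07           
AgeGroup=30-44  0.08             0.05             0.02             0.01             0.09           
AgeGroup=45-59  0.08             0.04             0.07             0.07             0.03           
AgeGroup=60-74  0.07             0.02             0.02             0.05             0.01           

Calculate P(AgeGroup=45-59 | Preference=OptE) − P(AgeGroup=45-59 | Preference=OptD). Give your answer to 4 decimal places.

-0.2184

P(Preference=OptE) = 0.07 + 0.09 + 0.03 + 0.01 = 0.20; P(AgeGroup=45-59 | Preference=OptE) = 0.03/0.20 = 0.15000.
P(Preference=OptD) = 0.06 + 0.01 + 0.07 + 0.05 = 0.19; P(AgeGroup=45-59 | Preference=OptD) = 0.07/0.19 = 0.36842.
Difference = -0.2184.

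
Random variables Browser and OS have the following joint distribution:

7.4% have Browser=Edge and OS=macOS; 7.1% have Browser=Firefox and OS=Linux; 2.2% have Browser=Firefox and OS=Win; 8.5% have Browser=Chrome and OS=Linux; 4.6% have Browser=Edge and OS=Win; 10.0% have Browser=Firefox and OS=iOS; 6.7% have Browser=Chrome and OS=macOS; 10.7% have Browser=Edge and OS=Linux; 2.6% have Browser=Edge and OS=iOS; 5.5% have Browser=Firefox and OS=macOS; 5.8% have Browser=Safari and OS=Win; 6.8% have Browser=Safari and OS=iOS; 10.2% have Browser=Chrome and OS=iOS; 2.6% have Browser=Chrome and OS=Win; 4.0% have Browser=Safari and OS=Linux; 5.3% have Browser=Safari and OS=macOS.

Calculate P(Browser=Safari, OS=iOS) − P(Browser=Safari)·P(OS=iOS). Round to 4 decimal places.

0.0032

P(Browser=Safari) = 0.058 + 0.053 + 0.040 + 0.068 = 0.219.
P(OS=iOS) = 0.102 + 0.100 + 0.068 + 0.026 = 0.296.
P(Browser=Safari, OS=iOS) − P(Browser=Safari)P(OS=iOS) = 0.068 − 0.219×0.296 = 0.0032.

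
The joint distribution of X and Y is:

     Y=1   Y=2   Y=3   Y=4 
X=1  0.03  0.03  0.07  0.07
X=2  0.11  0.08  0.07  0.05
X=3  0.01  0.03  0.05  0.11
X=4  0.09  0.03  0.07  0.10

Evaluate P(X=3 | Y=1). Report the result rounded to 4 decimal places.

P(Y=1) = 0.03 + 0.11 + 0.01 + 0.09 = 0.24.
P(X=3 | Y=1) = 0.01/0.24 = 0.0417.

0.0417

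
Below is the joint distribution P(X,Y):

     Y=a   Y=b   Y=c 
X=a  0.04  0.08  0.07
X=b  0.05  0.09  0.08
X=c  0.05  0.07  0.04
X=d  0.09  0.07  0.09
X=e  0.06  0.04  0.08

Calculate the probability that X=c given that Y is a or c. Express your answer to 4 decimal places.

0.1385

P(Y=a) = 0.04 + 0.05 + 0.05 + 0.09 + 0.06 = 0.29.
P(Y=c) = 0.07 + 0.08 + 0.04 + 0.09 + 0.08 = 0.36.
P(Y ∈ {a, c}) = 0.29 + 0.36 = 0.65; P(X=c, Y ∈ {a, c}) = 0.05 + 0.04 = 0.09.
P(X=c | Y ∈ {a, c}) = 0.09/0.65 = 0.1385.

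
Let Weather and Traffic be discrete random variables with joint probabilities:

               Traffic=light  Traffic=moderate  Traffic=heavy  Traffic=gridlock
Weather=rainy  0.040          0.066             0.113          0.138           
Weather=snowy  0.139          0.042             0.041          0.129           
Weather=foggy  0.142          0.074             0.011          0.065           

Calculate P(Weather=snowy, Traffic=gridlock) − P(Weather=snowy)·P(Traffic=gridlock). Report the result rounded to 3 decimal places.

P(Weather=snowy) = 0.139 + 0.042 + 0.041 + 0.129 = 0.351.
P(Traffic=gridlock) = 0.138 + 0.129 + 0.065 = 0.332.
P(Weather=snowy, Traffic=gridlock) − P(Weather=snowy)P(Traffic=gridlock) = 0.129 − 0.351×0.332 = 0.012.

0.012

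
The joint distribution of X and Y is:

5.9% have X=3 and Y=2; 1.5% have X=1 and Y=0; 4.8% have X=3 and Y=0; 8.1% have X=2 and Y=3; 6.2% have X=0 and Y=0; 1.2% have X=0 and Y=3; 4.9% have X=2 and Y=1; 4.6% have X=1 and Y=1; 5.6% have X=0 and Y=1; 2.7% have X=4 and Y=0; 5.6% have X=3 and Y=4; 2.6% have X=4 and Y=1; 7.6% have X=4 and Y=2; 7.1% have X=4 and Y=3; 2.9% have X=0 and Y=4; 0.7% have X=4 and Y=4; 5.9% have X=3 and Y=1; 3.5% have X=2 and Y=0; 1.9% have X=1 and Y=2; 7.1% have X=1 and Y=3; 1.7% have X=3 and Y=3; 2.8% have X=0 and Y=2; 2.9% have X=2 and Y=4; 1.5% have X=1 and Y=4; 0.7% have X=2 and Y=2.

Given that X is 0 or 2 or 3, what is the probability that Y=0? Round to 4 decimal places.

P(X=0) = 0.062 + 0.056 + 0.028 + 0.012 + 0.029 = 0.187.
P(X=2) = 0.035 + 0.049 + 0.007 + 0.081 + 0.029 = 0.201.
P(X=3) = 0.048 + 0.059 + 0.059 + 0.017 + 0.056 = 0.239.
P(X ∈ {0, 2, 3}) = 0.187 + 0.201 + 0.239 = 0.627; P(Y=0, X ∈ {0, 2, 3}) = 0.062 + 0.035 + 0.048 = 0.145.
P(Y=0 | X ∈ {0, 2, 3}) = 0.145/0.627 = 0.2313.

0.2313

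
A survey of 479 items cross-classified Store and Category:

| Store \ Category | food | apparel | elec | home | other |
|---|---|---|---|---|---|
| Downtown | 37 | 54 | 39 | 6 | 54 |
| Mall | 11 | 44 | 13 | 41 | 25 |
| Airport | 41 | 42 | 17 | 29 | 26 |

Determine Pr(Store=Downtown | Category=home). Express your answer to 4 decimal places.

0.0789

Total with Category=home: 6 + 41 + 29 = 76.
P(Store=Downtown | Category=home) = 6/76 = 0.0789.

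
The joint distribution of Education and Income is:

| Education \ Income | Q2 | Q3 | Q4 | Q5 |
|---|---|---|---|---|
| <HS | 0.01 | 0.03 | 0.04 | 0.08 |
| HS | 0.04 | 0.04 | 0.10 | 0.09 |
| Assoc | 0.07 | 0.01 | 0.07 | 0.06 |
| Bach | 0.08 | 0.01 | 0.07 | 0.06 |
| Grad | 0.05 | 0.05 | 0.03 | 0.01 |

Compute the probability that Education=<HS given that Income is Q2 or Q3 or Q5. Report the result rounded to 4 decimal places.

0.1739

P(Income=Q2) = 0.01 + 0.04 + 0.07 + 0.08 + 0.05 = 0.25.
P(Income=Q3) = 0.03 + 0.04 + 0.01 + 0.01 + 0.05 = 0.14.
P(Income=Q5) = 0.08 + 0.09 + 0.06 + 0.06 + 0.01 = 0.30.
P(Income ∈ {Q2, Q3, Q5}) = 0.25 + 0.14 + 0.30 = 0.69; P(Education=<HS, Income ∈ {Q2, Q3, Q5}) = 0.01 + 0.03 + 0.08 = 0.12.
P(Education=<HS | Income ∈ {Q2, Q3, Q5}) = 0.12/0.69 = 0.1739.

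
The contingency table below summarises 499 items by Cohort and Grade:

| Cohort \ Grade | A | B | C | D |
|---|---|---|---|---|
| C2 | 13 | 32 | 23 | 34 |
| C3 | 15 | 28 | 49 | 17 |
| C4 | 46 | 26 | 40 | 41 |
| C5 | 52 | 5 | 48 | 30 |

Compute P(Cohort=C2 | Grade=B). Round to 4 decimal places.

Total with Grade=B: 32 + 28 + 26 + 5 = 91.
P(Cohort=C2 | Grade=B) = 32/91 = 0.3516.

0.3516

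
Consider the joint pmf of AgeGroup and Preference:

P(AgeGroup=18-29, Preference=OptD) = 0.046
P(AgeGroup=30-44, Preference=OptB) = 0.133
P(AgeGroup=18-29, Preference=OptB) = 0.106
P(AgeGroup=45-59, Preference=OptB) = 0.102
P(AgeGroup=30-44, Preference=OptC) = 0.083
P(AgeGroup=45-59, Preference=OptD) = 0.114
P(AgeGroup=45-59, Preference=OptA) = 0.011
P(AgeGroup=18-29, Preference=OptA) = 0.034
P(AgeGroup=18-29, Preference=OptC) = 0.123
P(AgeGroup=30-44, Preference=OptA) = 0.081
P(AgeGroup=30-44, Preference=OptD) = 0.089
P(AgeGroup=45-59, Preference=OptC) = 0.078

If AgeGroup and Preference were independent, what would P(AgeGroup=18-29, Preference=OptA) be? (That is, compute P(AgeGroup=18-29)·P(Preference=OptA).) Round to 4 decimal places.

P(AgeGroup=18-29) = 0.034 + 0.106 + 0.123 + 0.046 = 0.309.
P(Preference=OptA) = 0.034 + 0.081 + 0.011 = 0.126.
Product: 0.309 × 0.126 = 0.0389.

0.0389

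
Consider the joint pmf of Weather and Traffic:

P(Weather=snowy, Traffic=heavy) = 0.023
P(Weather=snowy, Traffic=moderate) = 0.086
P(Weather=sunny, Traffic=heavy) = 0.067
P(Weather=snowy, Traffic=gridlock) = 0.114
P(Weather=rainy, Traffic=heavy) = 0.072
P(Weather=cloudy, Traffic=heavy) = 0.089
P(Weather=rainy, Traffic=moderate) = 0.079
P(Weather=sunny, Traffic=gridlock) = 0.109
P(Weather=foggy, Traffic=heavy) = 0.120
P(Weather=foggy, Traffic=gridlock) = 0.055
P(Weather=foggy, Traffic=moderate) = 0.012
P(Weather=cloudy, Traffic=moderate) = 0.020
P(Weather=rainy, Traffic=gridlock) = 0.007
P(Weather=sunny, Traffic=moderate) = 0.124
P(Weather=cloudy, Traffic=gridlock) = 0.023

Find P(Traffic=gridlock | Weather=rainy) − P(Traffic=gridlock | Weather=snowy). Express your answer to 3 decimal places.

-0.467

P(Weather=rainy) = 0.079 + 0.072 + 0.007 = 0.158; P(Traffic=gridlock | Weather=rainy) = 0.007/0.158 = 0.0443.
P(Weather=snowy) = 0.086 + 0.023 + 0.114 = 0.223; P(Traffic=gridlock | Weather=snowy) = 0.114/0.223 = 0.5112.
Difference = -0.467.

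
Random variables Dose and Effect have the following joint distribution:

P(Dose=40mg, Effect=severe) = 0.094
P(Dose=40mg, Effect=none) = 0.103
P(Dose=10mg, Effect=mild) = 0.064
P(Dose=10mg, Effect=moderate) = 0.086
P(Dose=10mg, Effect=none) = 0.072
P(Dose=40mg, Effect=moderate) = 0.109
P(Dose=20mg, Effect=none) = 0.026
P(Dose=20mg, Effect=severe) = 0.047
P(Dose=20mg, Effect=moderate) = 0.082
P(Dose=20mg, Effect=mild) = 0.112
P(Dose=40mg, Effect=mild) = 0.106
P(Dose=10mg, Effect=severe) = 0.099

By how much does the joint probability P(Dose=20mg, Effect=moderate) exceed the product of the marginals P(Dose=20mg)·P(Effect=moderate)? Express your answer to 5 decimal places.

0.00804

P(Dose=20mg) = 0.026 + 0.112 + 0.082 + 0.047 = 0.267.
P(Effect=moderate) = 0.086 + 0.082 + 0.109 = 0.277.
P(Dose=20mg, Effect=moderate) − P(Dose=20mg)P(Effect=moderate) = 0.082 − 0.267×0.277 = 0.00804.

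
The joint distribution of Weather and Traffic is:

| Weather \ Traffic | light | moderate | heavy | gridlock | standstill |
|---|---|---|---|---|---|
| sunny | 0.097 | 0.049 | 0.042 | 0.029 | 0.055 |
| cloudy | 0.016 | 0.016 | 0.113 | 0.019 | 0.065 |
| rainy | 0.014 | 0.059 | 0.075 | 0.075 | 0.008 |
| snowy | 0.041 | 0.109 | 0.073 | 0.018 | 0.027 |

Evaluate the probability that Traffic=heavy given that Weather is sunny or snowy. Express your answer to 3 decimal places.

P(Weather=sunny) = 0.097 + 0.049 + 0.042 + 0.029 + 0.055 = 0.272.
P(Weather=snowy) = 0.041 + 0.109 + 0.073 + 0.018 + 0.027 = 0.268.
P(Weather ∈ {sunny, snowy}) = 0.272 + 0.268 = 0.540; P(Traffic=heavy, Weather ∈ {sunny, snowy}) = 0.042 + 0.073 = 0.115.
P(Traffic=heavy | Weather ∈ {sunny, snowy}) = 0.115/0.540 = 0.213.

0.213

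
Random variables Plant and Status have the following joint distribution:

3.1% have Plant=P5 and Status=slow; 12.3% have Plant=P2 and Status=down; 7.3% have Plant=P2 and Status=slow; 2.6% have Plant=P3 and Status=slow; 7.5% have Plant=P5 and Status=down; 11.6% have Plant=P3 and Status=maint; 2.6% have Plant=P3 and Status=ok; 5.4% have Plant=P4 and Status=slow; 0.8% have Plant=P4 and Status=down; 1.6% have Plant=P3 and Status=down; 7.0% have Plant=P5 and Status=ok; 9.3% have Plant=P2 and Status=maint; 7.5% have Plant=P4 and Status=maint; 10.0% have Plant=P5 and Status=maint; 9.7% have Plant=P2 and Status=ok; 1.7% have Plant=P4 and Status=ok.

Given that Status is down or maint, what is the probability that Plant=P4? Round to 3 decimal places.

P(Status=down) = 0.123 + 0.016 + 0.008 + 0.075 = 0.222.
P(Status=maint) = 0.093 + 0.116 + 0.075 + 0.100 = 0.384.
P(Status ∈ {down, maint}) = 0.222 + 0.384 = 0.606; P(Plant=P4, Status ∈ {down, maint}) = 0.008 + 0.075 = 0.083.
P(Plant=P4 | Status ∈ {down, maint}) = 0.083/0.606 = 0.137.

0.137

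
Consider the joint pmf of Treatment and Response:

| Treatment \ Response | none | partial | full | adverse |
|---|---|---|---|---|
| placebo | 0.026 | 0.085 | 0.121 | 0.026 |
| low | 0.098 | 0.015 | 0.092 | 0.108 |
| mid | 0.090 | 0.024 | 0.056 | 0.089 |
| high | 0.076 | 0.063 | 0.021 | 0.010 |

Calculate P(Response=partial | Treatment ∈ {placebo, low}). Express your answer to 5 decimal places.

0.17513

P(Treatment=placebo) = 0.026 + 0.085 + 0.121 + 0.026 = 0.258.
P(Treatment=low) = 0.098 + 0.015 + 0.092 + 0.108 = 0.313.
P(Treatment ∈ {placebo, low}) = 0.258 + 0.313 = 0.571; P(Response=partial, Treatment ∈ {placebo, low}) = 0.085 + 0.015 = 0.100.
P(Response=partial | Treatment ∈ {placebo, low}) = 0.100/0.571 = 0.17513.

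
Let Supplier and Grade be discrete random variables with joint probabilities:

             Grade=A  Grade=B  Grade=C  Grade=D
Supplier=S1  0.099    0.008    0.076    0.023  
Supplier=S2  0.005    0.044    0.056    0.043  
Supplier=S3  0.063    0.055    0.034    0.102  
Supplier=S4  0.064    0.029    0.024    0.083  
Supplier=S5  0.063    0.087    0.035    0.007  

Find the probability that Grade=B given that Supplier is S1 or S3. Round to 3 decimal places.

P(Supplier=S1) = 0.099 + 0.008 + 0.076 + 0.023 = 0.206.
P(Supplier=S3) = 0.063 + 0.055 + 0.034 + 0.102 = 0.254.
P(Supplier ∈ {S1, S3}) = 0.206 + 0.254 = 0.460; P(Grade=B, Supplier ∈ {S1, S3}) = 0.008 + 0.055 = 0.063.
P(Grade=B | Supplier ∈ {S1, S3}) = 0.063/0.460 = 0.137.

0.137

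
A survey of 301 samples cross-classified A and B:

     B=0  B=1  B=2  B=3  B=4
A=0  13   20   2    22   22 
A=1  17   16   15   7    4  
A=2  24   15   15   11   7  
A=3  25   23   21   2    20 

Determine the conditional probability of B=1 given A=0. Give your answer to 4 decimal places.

0.2532

Total with A=0: 13 + 20 + 2 + 22 + 22 = 79.
P(B=1 | A=0) = 20/79 = 0.2532.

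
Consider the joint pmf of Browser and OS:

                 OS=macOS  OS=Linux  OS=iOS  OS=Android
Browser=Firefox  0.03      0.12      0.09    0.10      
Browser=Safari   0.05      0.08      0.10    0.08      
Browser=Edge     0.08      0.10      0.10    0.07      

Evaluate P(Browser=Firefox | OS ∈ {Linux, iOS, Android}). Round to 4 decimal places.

0.3690

P(OS=Linux) = 0.12 + 0.08 + 0.10 = 0.30.
P(OS=iOS) = 0.09 + 0.10 + 0.10 = 0.29.
P(OS=Android) = 0.10 + 0.08 + 0.07 = 0.25.
P(OS ∈ {Linux, iOS, Android}) = 0.30 + 0.29 + 0.25 = 0.84; P(Browser=Firefox, OS ∈ {Linux, iOS, Android}) = 0.12 + 0.09 + 0.10 = 0.31.
P(Browser=Firefox | OS ∈ {Linux, iOS, Android}) = 0.31/0.84 = 0.3690.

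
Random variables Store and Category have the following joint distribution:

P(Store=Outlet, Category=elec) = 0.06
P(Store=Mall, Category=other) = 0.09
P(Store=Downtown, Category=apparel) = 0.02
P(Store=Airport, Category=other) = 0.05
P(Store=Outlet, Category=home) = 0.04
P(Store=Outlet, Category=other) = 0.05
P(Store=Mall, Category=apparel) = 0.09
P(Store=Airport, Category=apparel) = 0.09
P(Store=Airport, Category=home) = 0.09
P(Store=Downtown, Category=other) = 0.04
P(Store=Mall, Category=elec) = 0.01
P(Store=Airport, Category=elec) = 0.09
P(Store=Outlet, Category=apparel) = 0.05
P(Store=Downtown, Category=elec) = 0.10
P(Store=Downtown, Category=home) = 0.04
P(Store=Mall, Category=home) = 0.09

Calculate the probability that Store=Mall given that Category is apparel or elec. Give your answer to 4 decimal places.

0.1961

P(Category=apparel) = 0.02 + 0.09 + 0.09 + 0.05 = 0.25.
P(Category=elec) = 0.10 + 0.01 + 0.09 + 0.06 = 0.26.
P(Category ∈ {apparel, elec}) = 0.25 + 0.26 = 0.51; P(Store=Mall, Category ∈ {apparel, elec}) = 0.09 + 0.01 = 0.10.
P(Store=Mall | Category ∈ {apparel, elec}) = 0.10/0.51 = 0.1961.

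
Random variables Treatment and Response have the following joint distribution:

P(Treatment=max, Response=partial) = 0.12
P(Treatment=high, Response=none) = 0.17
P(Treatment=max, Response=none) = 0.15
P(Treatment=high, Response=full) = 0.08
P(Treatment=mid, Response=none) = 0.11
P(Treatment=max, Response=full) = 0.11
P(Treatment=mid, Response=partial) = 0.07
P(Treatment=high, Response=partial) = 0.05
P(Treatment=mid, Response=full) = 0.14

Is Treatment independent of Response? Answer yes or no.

P(Treatment=high) = 0.30 and P(Response=none) = 0.43, so their product is 0.1290, but P(Treatment=high, Response=none) = 0.17. Since these differ, Treatment and Response are not independent.

no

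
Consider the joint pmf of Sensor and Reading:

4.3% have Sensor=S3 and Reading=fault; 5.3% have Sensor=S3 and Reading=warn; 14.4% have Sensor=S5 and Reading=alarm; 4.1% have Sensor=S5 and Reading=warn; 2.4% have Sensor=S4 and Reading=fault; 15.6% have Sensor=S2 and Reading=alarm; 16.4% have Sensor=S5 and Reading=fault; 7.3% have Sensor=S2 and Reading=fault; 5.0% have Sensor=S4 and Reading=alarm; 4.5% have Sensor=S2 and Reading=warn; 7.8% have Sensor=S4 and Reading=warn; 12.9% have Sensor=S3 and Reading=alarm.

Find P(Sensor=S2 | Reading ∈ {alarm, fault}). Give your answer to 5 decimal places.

0.29246

P(Reading=alarm) = 0.156 + 0.129 + 0.050 + 0.144 = 0.479.
P(Reading=fault) = 0.073 + 0.043 + 0.024 + 0.164 = 0.304.
P(Reading ∈ {alarm, fault}) = 0.479 + 0.304 = 0.783; P(Sensor=S2, Reading ∈ {alarm, fault}) = 0.156 + 0.073 = 0.229.
P(Sensor=S2 | Reading ∈ {alarm, fault}) = 0.229/0.783 = 0.29246.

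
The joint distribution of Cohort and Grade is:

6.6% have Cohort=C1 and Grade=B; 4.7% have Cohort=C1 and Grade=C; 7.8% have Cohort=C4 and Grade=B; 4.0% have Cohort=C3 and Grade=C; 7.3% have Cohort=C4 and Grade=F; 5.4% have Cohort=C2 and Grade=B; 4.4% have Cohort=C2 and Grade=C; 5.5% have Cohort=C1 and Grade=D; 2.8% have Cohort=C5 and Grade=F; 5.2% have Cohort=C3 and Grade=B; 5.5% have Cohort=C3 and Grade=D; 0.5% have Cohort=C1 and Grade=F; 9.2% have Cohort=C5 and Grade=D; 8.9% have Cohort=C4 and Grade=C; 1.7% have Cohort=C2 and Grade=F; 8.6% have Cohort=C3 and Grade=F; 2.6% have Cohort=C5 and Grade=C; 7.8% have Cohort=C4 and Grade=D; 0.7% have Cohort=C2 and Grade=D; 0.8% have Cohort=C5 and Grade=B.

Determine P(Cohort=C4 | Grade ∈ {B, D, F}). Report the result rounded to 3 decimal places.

0.304

P(Grade=B) = 0.066 + 0.054 + 0.052 + 0.078 + 0.008 = 0.258.
P(Grade=D) = 0.055 + 0.007 + 0.055 + 0.078 + 0.092 = 0.287.
P(Grade=F) = 0.005 + 0.017 + 0.086 + 0.073 + 0.028 = 0.209.
P(Grade ∈ {B, D, F}) = 0.258 + 0.287 + 0.209 = 0.754; P(Cohort=C4, Grade ∈ {B, D, F}) = 0.078 + 0.078 + 0.073 = 0.229.
P(Cohort=C4 | Grade ∈ {B, D, F}) = 0.229/0.754 = 0.304.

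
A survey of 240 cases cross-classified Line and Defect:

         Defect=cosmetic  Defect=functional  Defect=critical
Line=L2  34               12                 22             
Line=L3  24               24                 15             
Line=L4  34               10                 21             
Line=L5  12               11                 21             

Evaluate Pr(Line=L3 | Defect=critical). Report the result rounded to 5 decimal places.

0.18987

Total with Defect=critical: 22 + 15 + 21 + 21 = 79.
P(Line=L3 | Defect=critical) = 15/79 = 0.18987.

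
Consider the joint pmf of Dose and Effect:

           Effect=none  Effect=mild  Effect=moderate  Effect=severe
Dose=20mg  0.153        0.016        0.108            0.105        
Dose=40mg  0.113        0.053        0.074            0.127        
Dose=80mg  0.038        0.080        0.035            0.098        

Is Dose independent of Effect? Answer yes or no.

P(Dose=80mg) = 0.251 and P(Effect=mild) = 0.149, so their product is 0.03740, but P(Dose=80mg, Effect=mild) = 0.080. Since these differ, Dose and Effect are not independent.

no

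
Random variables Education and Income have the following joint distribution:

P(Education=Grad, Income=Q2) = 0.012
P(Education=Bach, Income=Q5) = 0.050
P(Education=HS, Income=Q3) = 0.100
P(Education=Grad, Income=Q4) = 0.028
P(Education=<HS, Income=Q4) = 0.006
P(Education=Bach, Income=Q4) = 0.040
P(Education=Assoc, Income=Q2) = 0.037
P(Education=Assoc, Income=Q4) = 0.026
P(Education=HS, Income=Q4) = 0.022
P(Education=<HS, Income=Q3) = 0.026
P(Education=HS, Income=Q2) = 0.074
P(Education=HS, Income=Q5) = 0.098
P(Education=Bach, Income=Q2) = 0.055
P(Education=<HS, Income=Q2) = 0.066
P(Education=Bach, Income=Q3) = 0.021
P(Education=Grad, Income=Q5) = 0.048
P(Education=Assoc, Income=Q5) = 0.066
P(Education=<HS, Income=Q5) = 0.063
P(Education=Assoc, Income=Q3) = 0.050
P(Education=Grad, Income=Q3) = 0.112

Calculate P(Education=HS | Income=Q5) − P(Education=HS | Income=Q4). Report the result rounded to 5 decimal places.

P(Income=Q5) = 0.063 + 0.098 + 0.066 + 0.050 + 0.048 = 0.325; P(Education=HS | Income=Q5) = 0.098/0.325 = 0.301538.
P(Income=Q4) = 0.006 + 0.022 + 0.026 + 0.040 + 0.028 = 0.122; P(Education=HS | Income=Q4) = 0.022/0.122 = 0.180328.
Difference = 0.12121.

0.12121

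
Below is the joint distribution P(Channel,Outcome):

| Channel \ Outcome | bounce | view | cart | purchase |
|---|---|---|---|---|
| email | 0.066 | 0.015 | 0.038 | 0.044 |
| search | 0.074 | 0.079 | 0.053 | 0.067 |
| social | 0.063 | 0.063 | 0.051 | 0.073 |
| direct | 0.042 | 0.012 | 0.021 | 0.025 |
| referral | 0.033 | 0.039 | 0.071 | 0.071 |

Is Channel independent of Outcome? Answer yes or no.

no

P(Channel=referral) = 0.214 and P(Outcome=bounce) = 0.278, so their product is 0.05949, but P(Channel=referral, Outcome=bounce) = 0.033. Since these differ, Channel and Outcome are not independent.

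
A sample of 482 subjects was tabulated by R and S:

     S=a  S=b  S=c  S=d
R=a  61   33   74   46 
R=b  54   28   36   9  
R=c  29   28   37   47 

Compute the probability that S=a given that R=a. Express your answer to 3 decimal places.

Total with R=a: 61 + 33 + 74 + 46 = 214.
P(S=a | R=a) = 61/214 = 0.285.

0.285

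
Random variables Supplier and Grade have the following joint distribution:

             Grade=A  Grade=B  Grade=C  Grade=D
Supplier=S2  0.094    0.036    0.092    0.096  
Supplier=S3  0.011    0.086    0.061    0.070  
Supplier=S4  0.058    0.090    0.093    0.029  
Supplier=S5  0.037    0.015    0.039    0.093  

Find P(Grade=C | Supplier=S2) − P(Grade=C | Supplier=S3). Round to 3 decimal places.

P(Supplier=S2) = 0.094 + 0.036 + 0.092 + 0.096 = 0.318; P(Grade=C | Supplier=S2) = 0.092/0.318 = 0.2893.
P(Supplier=S3) = 0.011 + 0.086 + 0.061 + 0.070 = 0.228; P(Grade=C | Supplier=S3) = 0.061/0.228 = 0.2675.
Difference = 0.022.

0.022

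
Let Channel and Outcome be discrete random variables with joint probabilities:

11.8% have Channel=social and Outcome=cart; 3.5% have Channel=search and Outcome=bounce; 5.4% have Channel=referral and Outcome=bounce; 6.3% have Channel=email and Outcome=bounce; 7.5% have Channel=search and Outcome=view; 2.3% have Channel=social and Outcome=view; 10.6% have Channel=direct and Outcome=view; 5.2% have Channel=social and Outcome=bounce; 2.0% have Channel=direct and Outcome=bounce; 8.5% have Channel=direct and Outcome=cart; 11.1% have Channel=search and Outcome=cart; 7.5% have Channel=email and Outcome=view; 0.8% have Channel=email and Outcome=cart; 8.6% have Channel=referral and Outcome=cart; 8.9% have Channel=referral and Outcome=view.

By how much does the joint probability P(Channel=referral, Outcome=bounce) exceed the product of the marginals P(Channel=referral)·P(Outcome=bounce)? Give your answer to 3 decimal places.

0.003

P(Channel=referral) = 0.054 + 0.089 + 0.086 = 0.229.
P(Outcome=bounce) = 0.063 + 0.035 + 0.052 + 0.020 + 0.054 = 0.224.
P(Channel=referral, Outcome=bounce) − P(Channel=referral)P(Outcome=bounce) = 0.054 − 0.229×0.224 = 0.003.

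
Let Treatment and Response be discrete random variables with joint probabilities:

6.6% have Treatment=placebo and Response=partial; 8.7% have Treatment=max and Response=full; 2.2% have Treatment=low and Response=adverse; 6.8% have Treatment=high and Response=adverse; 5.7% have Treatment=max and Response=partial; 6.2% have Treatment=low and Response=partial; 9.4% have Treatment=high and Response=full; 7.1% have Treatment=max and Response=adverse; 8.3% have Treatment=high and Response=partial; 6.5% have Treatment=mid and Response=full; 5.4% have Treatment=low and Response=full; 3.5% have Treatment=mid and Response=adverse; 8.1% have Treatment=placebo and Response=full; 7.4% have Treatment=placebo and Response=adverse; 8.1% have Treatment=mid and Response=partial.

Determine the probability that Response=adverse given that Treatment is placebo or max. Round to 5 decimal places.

P(Treatment=placebo) = 0.066 + 0.081 + 0.074 = 0.221.
P(Treatment=max) = 0.057 + 0.087 + 0.071 = 0.215.
P(Treatment ∈ {placebo, max}) = 0.221 + 0.215 = 0.436; P(Response=adverse, Treatment ∈ {placebo, max}) = 0.074 + 0.071 = 0.145.
P(Response=adverse | Treatment ∈ {placebo, max}) = 0.145/0.436 = 0.33257.

0.33257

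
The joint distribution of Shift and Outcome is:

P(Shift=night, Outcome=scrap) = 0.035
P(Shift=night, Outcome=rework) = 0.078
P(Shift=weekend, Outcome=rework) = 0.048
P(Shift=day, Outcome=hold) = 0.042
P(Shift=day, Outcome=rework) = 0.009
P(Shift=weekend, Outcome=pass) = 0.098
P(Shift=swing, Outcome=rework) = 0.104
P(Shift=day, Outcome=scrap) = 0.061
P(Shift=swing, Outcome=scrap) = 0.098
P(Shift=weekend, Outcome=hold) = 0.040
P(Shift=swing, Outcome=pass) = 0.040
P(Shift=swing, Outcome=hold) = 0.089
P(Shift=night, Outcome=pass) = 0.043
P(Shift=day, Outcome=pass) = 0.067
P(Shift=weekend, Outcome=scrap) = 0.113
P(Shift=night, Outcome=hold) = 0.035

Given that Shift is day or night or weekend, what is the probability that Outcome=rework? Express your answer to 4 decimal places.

0.2018

P(Shift=day) = 0.067 + 0.009 + 0.061 + 0.042 = 0.179.
P(Shift=night) = 0.043 + 0.078 + 0.035 + 0.035 = 0.191.
P(Shift=weekend) = 0.098 + 0.048 + 0.113 + 0.040 = 0.299.
P(Shift ∈ {day, night, weekend}) = 0.179 + 0.191 + 0.299 = 0.669; P(Outcome=rework, Shift ∈ {day, night, weekend}) = 0.009 + 0.078 + 0.048 = 0.135.
P(Outcome=rework | Shift ∈ {day, night, weekend}) = 0.135/0.669 = 0.2018.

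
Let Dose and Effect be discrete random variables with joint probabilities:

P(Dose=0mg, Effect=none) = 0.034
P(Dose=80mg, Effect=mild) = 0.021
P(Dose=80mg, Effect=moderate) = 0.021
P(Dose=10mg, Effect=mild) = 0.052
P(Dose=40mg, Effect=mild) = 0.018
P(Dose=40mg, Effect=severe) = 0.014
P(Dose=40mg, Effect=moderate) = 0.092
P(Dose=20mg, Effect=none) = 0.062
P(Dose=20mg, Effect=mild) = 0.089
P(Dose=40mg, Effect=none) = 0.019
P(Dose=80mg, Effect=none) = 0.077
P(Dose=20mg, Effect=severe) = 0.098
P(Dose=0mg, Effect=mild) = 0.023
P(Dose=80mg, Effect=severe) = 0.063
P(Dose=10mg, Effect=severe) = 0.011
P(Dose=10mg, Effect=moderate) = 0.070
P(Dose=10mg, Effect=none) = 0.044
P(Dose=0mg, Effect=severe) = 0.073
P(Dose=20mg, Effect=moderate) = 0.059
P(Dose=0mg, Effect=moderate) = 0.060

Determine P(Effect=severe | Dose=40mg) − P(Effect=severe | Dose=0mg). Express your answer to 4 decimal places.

P(Dose=40mg) = 0.019 + 0.018 + 0.092 + 0.014 = 0.143; P(Effect=severe | Dose=40mg) = 0.014/0.143 = 0.09790.
P(Dose=0mg) = 0.034 + 0.023 + 0.060 + 0.073 = 0.190; P(Effect=severe | Dose=0mg) = 0.073/0.190 = 0.38421.
Difference = -0.2863.

-0.2863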